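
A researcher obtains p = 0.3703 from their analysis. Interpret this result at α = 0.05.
Since p = 0.3703 > α = 0.05, fail to reject H₀.
There is insufficient evidence to reject the null hypothesis; the result is not statistically significant at the 0.05 level.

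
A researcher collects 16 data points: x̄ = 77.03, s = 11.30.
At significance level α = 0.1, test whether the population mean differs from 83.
One-sample t-test:
H₀: μ = 83
H₁: μ ≠ 83
df = n - 1 = 15
t = (x̄ - μ₀) / (s/√n) = (77.03 - 83) / (11.30/√16) = -2.113
p-value = 0.0517

Since p-value < α = 0.1, we reject H₀.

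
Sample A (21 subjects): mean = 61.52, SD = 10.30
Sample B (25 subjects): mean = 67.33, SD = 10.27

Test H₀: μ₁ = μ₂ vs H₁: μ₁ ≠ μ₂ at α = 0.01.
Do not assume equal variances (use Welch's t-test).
Welch's two-sample t-test:
H₀: μ₁ = μ₂
H₁: μ₁ ≠ μ₂
s₁²/n₁ = 10.30²/21 = 5.0519,  s₂²/n₂ = 10.27²/25 = 4.2189
SE = √(s₁²/n₁ + s₂²/n₂) = √(5.0519 + 4.2189) = 3.0448
df (Welch-Satterthwaite) = (s₁²/n₁ + s₂²/n₂)² / [(s₁²/n₁)²/(n₁-1) + (s₂²/n₂)²/(n₂-1)] ≈ 42.60
t = (x̄₁ - x̄₂) / SE = (61.52 - 67.33) / 3.0448 = -5.81 / 3.0448 = -1.908
p-value = 0.0631

Since p-value > α = 0.01, we fail to reject H₀.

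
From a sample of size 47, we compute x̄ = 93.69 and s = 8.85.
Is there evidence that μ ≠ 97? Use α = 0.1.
One-sample t-test:
H₀: μ = 97
H₁: μ ≠ 97
df = n - 1 = 46
t = (x̄ - μ₀) / (s/√n) = (93.69 - 97) / (8.85/√47) = -2.564
p-value = 0.0137

Since p-value < α = 0.1, we reject H₀.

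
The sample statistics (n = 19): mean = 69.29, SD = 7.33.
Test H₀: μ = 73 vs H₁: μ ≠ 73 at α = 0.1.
One-sample t-test:
H₀: μ = 73
H₁: μ ≠ 73
df = n - 1 = 18
t = (x̄ - μ₀) / (s/√n) = (69.29 - 73) / (7.33/√19) = -2.206
p-value = 0.0406

Since p-value < α = 0.1, we reject H₀.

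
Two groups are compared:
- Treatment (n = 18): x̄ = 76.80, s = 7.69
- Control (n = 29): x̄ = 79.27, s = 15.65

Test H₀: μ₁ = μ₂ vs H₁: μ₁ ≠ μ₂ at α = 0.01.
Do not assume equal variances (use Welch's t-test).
Welch's two-sample t-test:
H₀: μ₁ = μ₂
H₁: μ₁ ≠ μ₂
s₁²/n₁ = 7.69²/18 = 3.2853,  s₂²/n₂ = 15.65²/29 = 8.4456
SE = √(s₁²/n₁ + s₂²/n₂) = √(3.2853 + 8.4456) = 3.4250
df (Welch-Satterthwaite) = (s₁²/n₁ + s₂²/n₂)² / [(s₁²/n₁)²/(n₁-1) + (s₂²/n₂)²/(n₂-1)] ≈ 43.24
t = (x̄₁ - x̄₂) / SE = (76.80 - 79.27) / 3.4250 = -2.47 / 3.4250 = -0.721
p-value = 0.4747

Since p-value > α = 0.01, we fail to reject H₀.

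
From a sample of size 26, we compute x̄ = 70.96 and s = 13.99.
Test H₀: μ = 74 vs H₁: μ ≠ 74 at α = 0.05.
One-sample t-test:
H₀: μ = 74
H₁: μ ≠ 74
df = n - 1 = 25
t = (x̄ - μ₀) / (s/√n) = (70.96 - 74) / (13.99/√26) = -1.108
p-value = 0.2784

Since p-value > α = 0.05, we fail to reject H₀.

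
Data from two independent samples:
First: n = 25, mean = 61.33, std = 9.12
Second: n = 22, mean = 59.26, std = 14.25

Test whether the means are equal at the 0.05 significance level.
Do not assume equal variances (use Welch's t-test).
Welch's two-sample t-test:
H₀: μ₁ = μ₂
H₁: μ₁ ≠ μ₂
s₁²/n₁ = 9.12²/25 = 3.3270,  s₂²/n₂ = 14.25²/22 = 9.2301
SE = √(s₁²/n₁ + s₂²/n₂) = √(3.3270 + 9.2301) = 3.5436
df (Welch-Satterthwaite) = (s₁²/n₁ + s₂²/n₂)² / [(s₁²/n₁)²/(n₁-1) + (s₂²/n₂)²/(n₂-1)] ≈ 34.90
t = (x̄₁ - x̄₂) / SE = (61.33 - 59.26) / 3.5436 = 2.07 / 3.5436 = 0.584
p-value = 0.5629

Since p-value > α = 0.05, we fail to reject H₀.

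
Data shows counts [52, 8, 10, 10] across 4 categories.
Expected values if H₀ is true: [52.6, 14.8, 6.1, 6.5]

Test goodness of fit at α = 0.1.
Chi-square goodness of fit test:
H₀: observed counts match expected distribution
H₁: observed counts differ from expected distribution
df = k - 1 = 3
χ² = Σ(O - E)²/E
   = (52 - 52.6)²/52.6 + (8 - 14.8)²/14.8 + (10 - 6.1)²/6.1 + (10 - 6.5)²/6.5
   = 0.007 + 3.124 + 2.493 + 1.885
   = 7.51
p-value = 0.0573

Since p-value < α = 0.1, we reject H₀.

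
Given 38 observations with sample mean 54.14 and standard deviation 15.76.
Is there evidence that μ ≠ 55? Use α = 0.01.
One-sample t-test:
H₀: μ = 55
H₁: μ ≠ 55
df = n - 1 = 37
t = (x̄ - μ₀) / (s/√n) = (54.14 - 55) / (15.76/√38) = -0.336
p-value = 0.7385

Since p-value > α = 0.01, we fail to reject H₀.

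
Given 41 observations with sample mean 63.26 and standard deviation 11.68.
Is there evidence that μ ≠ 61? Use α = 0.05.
One-sample t-test:
H₀: μ = 61
H₁: μ ≠ 61
df = n - 1 = 40
t = (x̄ - μ₀) / (s/√n) = (63.26 - 61) / (11.68/√41) = 1.239
p-value = 0.2226

Since p-value > α = 0.05, we fail to reject H₀.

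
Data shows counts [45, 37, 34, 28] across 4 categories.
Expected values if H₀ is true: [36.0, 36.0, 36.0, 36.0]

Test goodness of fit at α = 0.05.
Chi-square goodness of fit test:
H₀: observed counts match expected distribution
H₁: observed counts differ from expected distribution
df = k - 1 = 3
χ² = Σ(O - E)²/E
   = (45 - 36.0)²/36.0 + (37 - 36.0)²/36.0 + (34 - 36.0)²/36.0 + (28 - 36.0)²/36.0
   = 2.250 + 0.028 + 0.111 + 1.778
   = 4.17
p-value = 0.2440

Since p-value > α = 0.05, we fail to reject H₀.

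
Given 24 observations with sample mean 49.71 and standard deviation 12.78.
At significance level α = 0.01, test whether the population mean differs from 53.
One-sample t-test:
H₀: μ = 53
H₁: μ ≠ 53
df = n - 1 = 23
t = (x̄ - μ₀) / (s/√n) = (49.71 - 53) / (12.78/√24) = -1.261
p-value = 0.2199

Since p-value > α = 0.01, we fail to reject H₀.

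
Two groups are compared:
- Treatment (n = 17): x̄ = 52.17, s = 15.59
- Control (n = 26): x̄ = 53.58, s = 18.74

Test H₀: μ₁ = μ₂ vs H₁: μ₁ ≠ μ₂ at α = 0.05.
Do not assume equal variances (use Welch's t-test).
Welch's two-sample t-test:
H₀: μ₁ = μ₂
H₁: μ₁ ≠ μ₂
s₁²/n₁ = 15.59²/17 = 14.2969,  s₂²/n₂ = 18.74²/26 = 13.5072
SE = √(s₁²/n₁ + s₂²/n₂) = √(14.2969 + 13.5072) = 5.2730
df (Welch-Satterthwaite) = (s₁²/n₁ + s₂²/n₂)² / [(s₁²/n₁)²/(n₁-1) + (s₂²/n₂)²/(n₂-1)] ≈ 38.51
t = (x̄₁ - x̄₂) / SE = (52.17 - 53.58) / 5.2730 = -1.41 / 5.2730 = -0.267
p-value = 0.7906

Since p-value > α = 0.05, we fail to reject H₀.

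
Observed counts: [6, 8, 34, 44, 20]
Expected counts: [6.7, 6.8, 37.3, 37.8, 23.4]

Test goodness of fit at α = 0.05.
Chi-square goodness of fit test:
H₀: observed counts match expected distribution
H₁: observed counts differ from expected distribution
df = k - 1 = 4
χ² = Σ(O - E)²/E
   = (6 - 6.7)²/6.7 + (8 - 6.8)²/6.8 + (34 - 37.3)²/37.3 + (44 - 37.8)²/37.8 + (20 - 23.4)²/23.4
   = 0.073 + 0.212 + 0.292 + 1.017 + 0.494
   = 2.09
p-value = 0.7196

Since p-value > α = 0.05, we fail to reject H₀.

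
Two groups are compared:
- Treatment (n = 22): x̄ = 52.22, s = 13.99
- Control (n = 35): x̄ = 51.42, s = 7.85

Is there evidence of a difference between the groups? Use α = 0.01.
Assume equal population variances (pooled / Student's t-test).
Student's two-sample t-test (equal variances):
H₀: μ₁ = μ₂
H₁: μ₁ ≠ μ₂
df = n₁ + n₂ - 2 = 55
Pooled variance s_p² = [(n₁-1)s₁² + (n₂-1)s₂²] / (n₁ + n₂ - 2) = [(21)(13.99²) + (34)(7.85²)] / 55 = 112.8234
SE = √(s_p²(1/n₁ + 1/n₂)) = √(112.8234 × (1/22 + 1/35)) = 2.8900
t = (x̄₁ - x̄₂) / SE = (52.22 - 51.42) / 2.8900 = 0.80 / 2.8900 = 0.277
p-value = 0.7830

Since p-value > α = 0.01, we fail to reject H₀.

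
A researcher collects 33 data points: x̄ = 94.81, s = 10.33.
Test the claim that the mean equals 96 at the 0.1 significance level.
One-sample t-test:
H₀: μ = 96
H₁: μ ≠ 96
df = n - 1 = 32
t = (x̄ - μ₀) / (s/√n) = (94.81 - 96) / (10.33/√33) = -0.662
p-value = 0.5129

Since p-value > α = 0.1, we fail to reject H₀.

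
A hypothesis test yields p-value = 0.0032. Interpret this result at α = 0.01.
Since p = 0.0032 < α = 0.01, reject H₀.
There is sufficient evidence to reject the null hypothesis; the result is statistically significant at the 0.01 level.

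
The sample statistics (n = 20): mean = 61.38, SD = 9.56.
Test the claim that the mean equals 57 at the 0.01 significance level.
One-sample t-test:
H₀: μ = 57
H₁: μ ≠ 57
df = n - 1 = 19
t = (x̄ - μ₀) / (s/√n) = (61.38 - 57) / (9.56/√20) = 2.049
p-value = 0.0545

Since p-value > α = 0.01, we fail to reject H₀.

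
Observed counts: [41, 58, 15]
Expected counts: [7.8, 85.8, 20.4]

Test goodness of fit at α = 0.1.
Chi-square goodness of fit test:
H₀: observed counts match expected distribution
H₁: observed counts differ from expected distribution
df = k - 1 = 2
χ² = Σ(O - E)²/E
   = (41 - 7.8)²/7.8 + (58 - 85.8)²/85.8 + (15 - 20.4)²/20.4
   = 141.313 + 9.007 + 1.429
   = 151.75
p-value < 0.0001

Since p-value < α = 0.1, we reject H₀.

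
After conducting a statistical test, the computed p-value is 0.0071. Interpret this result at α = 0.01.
Since p = 0.0071 < α = 0.01, reject H₀.
There is sufficient evidence to reject the null hypothesis; the result is statistically significant at the 0.01 level.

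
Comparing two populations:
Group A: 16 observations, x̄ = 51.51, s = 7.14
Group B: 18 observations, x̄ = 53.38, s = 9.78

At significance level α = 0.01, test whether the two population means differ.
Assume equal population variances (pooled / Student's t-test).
Student's two-sample t-test (equal variances):
H₀: μ₁ = μ₂
H₁: μ₁ ≠ μ₂
df = n₁ + n₂ - 2 = 32
Pooled variance s_p² = [(n₁-1)s₁² + (n₂-1)s₂²] / (n₁ + n₂ - 2) = [(15)(7.14²) + (17)(9.78²)] / 32 = 74.7099
SE = √(s_p²(1/n₁ + 1/n₂)) = √(74.7099 × (1/16 + 1/18)) = 2.9698
t = (x̄₁ - x̄₂) / SE = (51.51 - 53.38) / 2.9698 = -1.87 / 2.9698 = -0.630
p-value = 0.5334

Since p-value > α = 0.01, we fail to reject H₀.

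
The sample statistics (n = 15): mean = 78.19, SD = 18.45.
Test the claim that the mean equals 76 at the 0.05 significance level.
One-sample t-test:
H₀: μ = 76
H₁: μ ≠ 76
df = n - 1 = 14
t = (x̄ - μ₀) / (s/√n) = (78.19 - 76) / (18.45/√15) = 0.460
p-value = 0.6528

Since p-value > α = 0.05, we fail to reject H₀.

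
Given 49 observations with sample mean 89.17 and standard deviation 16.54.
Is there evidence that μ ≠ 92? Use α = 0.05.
One-sample t-test:
H₀: μ = 92
H₁: μ ≠ 92
df = n - 1 = 48
t = (x̄ - μ₀) / (s/√n) = (89.17 - 92) / (16.54/√49) = -1.198
p-value = 0.2369

Since p-value > α = 0.05, we fail to reject H₀.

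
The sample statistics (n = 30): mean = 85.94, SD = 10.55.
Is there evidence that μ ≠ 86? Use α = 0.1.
One-sample t-test:
H₀: μ = 86
H₁: μ ≠ 86
df = n - 1 = 29
t = (x̄ - μ₀) / (s/√n) = (85.94 - 86) / (10.55/√30) = -0.031
p-value = 0.9754

Since p-value > α = 0.1, we fail to reject H₀.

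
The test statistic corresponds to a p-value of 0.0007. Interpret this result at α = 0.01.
Since p = 0.0007 < α = 0.01, reject H₀.
There is sufficient evidence to reject the null hypothesis; the result is statistically significant at the 0.01 level.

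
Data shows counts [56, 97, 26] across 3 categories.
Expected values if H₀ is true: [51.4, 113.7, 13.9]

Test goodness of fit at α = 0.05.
Chi-square goodness of fit test:
H₀: observed counts match expected distribution
H₁: observed counts differ from expected distribution
df = k - 1 = 2
χ² = Σ(O - E)²/E
   = (56 - 51.4)²/51.4 + (97 - 113.7)²/113.7 + (26 - 13.9)²/13.9
   = 0.412 + 2.453 + 10.533
   = 13.40
p-value = 0.0012

Since p-value < α = 0.05, we reject H₀.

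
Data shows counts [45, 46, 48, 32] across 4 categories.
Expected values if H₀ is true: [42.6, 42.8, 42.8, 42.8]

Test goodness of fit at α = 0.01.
Chi-square goodness of fit test:
H₀: observed counts match expected distribution
H₁: observed counts differ from expected distribution
df = k - 1 = 3
χ² = Σ(O - E)²/E
   = (45 - 42.6)²/42.6 + (46 - 42.8)²/42.8 + (48 - 42.8)²/42.8 + (32 - 42.8)²/42.8
   = 0.135 + 0.239 + 0.632 + 2.725
   = 3.73
p-value = 0.2920

Since p-value > α = 0.01, we fail to reject H₀.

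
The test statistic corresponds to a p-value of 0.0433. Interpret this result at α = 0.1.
Since p = 0.0433 < α = 0.1, reject H₀.
There is sufficient evidence to reject the null hypothesis; the result is statistically significant at the 0.1 level.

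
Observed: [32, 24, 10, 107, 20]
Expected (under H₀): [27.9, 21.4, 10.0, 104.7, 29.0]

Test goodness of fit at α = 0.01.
Chi-square goodness of fit test:
H₀: observed counts match expected distribution
H₁: observed counts differ from expected distribution
df = k - 1 = 4
χ² = Σ(O - E)²/E
   = (32 - 27.9)²/27.9 + (24 - 21.4)²/21.4 + (10 - 10.0)²/10.0 + (107 - 104.7)²/104.7 + (20 - 29.0)²/29.0
   = 0.603 + 0.316 + 0.000 + 0.051 + 2.793
   = 3.76
p-value = 0.4392

Since p-value > α = 0.01, we fail to reject H₀.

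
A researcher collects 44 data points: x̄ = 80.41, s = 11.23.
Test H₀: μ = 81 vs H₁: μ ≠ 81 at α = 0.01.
One-sample t-test:
H₀: μ = 81
H₁: μ ≠ 81
df = n - 1 = 43
t = (x̄ - μ₀) / (s/√n) = (80.41 - 81) / (11.23/√44) = -0.348
p-value = 0.7292

Since p-value > α = 0.01, we fail to reject H₀.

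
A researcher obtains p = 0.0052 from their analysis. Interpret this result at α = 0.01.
Since p = 0.0052 < α = 0.01, reject H₀.
There is sufficient evidence to reject the null hypothesis; the result is statistically significant at the 0.01 level.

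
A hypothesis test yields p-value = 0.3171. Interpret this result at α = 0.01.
Since p = 0.3171 > α = 0.01, fail to reject H₀.
There is insufficient evidence to reject the null hypothesis; the result is not statistically significant at the 0.01 level.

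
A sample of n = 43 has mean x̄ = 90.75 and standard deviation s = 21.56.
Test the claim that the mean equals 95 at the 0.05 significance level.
One-sample t-test:
H₀: μ = 95
H₁: μ ≠ 95
df = n - 1 = 42
t = (x̄ - μ₀) / (s/√n) = (90.75 - 95) / (21.56/√43) = -1.293
p-value = 0.2032

Since p-value > α = 0.05, we fail to reject H₀.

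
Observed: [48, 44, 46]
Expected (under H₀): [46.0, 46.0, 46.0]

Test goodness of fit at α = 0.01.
Chi-square goodness of fit test:
H₀: observed counts match expected distribution
H₁: observed counts differ from expected distribution
df = k - 1 = 2
χ² = Σ(O - E)²/E
   = (48 - 46.0)²/46.0 + (44 - 46.0)²/46.0 + (46 - 46.0)²/46.0
   = 0.087 + 0.087 + 0.000
   = 0.17
p-value = 0.9167

Since p-value > α = 0.01, we fail to reject H₀.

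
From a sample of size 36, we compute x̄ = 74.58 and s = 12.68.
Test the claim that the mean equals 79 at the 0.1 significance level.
One-sample t-test:
H₀: μ = 79
H₁: μ ≠ 79
df = n - 1 = 35
t = (x̄ - μ₀) / (s/√n) = (74.58 - 79) / (12.68/√36) = -2.091
p-value = 0.0438

Since p-value < α = 0.1, we reject H₀.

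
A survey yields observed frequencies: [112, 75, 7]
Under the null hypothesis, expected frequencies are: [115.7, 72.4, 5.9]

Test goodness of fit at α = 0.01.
Chi-square goodness of fit test:
H₀: observed counts match expected distribution
H₁: observed counts differ from expected distribution
df = k - 1 = 2
χ² = Σ(O - E)²/E
   = (112 - 115.7)²/115.7 + (75 - 72.4)²/72.4 + (7 - 5.9)²/5.9
   = 0.118 + 0.093 + 0.205
   = 0.42
p-value = 0.8119

Since p-value > α = 0.01, we fail to reject H₀.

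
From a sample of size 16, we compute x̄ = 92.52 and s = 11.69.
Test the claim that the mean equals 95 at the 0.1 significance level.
One-sample t-test:
H₀: μ = 95
H₁: μ ≠ 95
df = n - 1 = 15
t = (x̄ - μ₀) / (s/√n) = (92.52 - 95) / (11.69/√16) = -0.849
p-value = 0.4094

Since p-value > α = 0.1, we fail to reject H₀.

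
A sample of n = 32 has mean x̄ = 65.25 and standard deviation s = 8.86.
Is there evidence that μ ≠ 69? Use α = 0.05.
One-sample t-test:
H₀: μ = 69
H₁: μ ≠ 69
df = n - 1 = 31
t = (x̄ - μ₀) / (s/√n) = (65.25 - 69) / (8.86/√32) = -2.394
p-value = 0.0229

Since p-value < α = 0.05, we reject H₀.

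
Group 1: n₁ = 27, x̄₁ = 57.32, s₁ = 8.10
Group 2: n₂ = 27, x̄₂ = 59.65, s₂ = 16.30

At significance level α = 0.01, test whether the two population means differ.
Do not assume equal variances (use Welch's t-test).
Welch's two-sample t-test:
H₀: μ₁ = μ₂
H₁: μ₁ ≠ μ₂
s₁²/n₁ = 8.10²/27 = 2.4300,  s₂²/n₂ = 16.30²/27 = 9.8404
SE = √(s₁²/n₁ + s₂²/n₂) = √(2.4300 + 9.8404) = 3.5029
df (Welch-Satterthwaite) = (s₁²/n₁ + s₂²/n₂)² / [(s₁²/n₁)²/(n₁-1) + (s₂²/n₂)²/(n₂-1)] ≈ 38.10
t = (x̄₁ - x̄₂) / SE = (57.32 - 59.65) / 3.5029 = -2.33 / 3.5029 = -0.665
p-value = 0.5100

Since p-value > α = 0.01, we fail to reject H₀.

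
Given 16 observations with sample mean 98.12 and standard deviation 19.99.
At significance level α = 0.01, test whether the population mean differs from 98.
One-sample t-test:
H₀: μ = 98
H₁: μ ≠ 98
df = n - 1 = 15
t = (x̄ - μ₀) / (s/√n) = (98.12 - 98) / (19.99/√16) = 0.024
p-value = 0.9812

Since p-value > α = 0.01, we fail to reject H₀.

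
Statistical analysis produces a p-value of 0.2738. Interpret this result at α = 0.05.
Since p = 0.2738 > α = 0.05, fail to reject H₀.
There is insufficient evidence to reject the null hypothesis; the result is not statistically significant at the 0.05 level.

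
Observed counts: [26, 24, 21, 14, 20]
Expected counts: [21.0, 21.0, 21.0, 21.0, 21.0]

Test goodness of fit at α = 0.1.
Chi-square goodness of fit test:
H₀: observed counts match expected distribution
H₁: observed counts differ from expected distribution
df = k - 1 = 4
χ² = Σ(O - E)²/E
   = (26 - 21.0)²/21.0 + (24 - 21.0)²/21.0 + (21 - 21.0)²/21.0 + (14 - 21.0)²/21.0 + (20 - 21.0)²/21.0
   = 1.190 + 0.429 + 0.000 + 2.333 + 0.048
   = 4.00
p-value = 0.4060

Since p-value > α = 0.1, we fail to reject H₀.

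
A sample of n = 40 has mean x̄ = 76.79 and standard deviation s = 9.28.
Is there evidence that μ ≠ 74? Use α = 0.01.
One-sample t-test:
H₀: μ = 74
H₁: μ ≠ 74
df = n - 1 = 39
t = (x̄ - μ₀) / (s/√n) = (76.79 - 74) / (9.28/√40) = 1.901
p-value = 0.0646

Since p-value > α = 0.01, we fail to reject H₀.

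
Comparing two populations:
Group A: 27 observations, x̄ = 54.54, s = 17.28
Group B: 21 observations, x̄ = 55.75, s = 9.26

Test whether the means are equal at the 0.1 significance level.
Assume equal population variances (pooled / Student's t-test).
Student's two-sample t-test (equal variances):
H₀: μ₁ = μ₂
H₁: μ₁ ≠ μ₂
df = n₁ + n₂ - 2 = 46
Pooled variance s_p² = [(n₁-1)s₁² + (n₂-1)s₂²] / (n₁ + n₂ - 2) = [(26)(17.28²) + (20)(9.26²)] / 46 = 206.0546
SE = √(s_p²(1/n₁ + 1/n₂)) = √(206.0546 × (1/27 + 1/21)) = 4.1766
t = (x̄₁ - x̄₂) / SE = (54.54 - 55.75) / 4.1766 = -1.21 / 4.1766 = -0.290
p-value = 0.7733

Since p-value > α = 0.1, we fail to reject H₀.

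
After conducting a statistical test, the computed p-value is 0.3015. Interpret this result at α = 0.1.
Since p = 0.3015 > α = 0.1, fail to reject H₀.
There is insufficient evidence to reject the null hypothesis; the result is not statistically significant at the 0.1 level.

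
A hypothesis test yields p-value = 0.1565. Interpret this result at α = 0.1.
Since p = 0.1565 > α = 0.1, fail to reject H₀.
There is insufficient evidence to reject the null hypothesis; the result is not statistically significant at the 0.1 level.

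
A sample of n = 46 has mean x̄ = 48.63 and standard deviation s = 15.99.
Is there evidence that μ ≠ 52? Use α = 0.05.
One-sample t-test:
H₀: μ = 52
H₁: μ ≠ 52
df = n - 1 = 45
t = (x̄ - μ₀) / (s/√n) = (48.63 - 52) / (15.99/√46) = -1.429
p-value = 0.1598

Since p-value > α = 0.05, we fail to reject H₀.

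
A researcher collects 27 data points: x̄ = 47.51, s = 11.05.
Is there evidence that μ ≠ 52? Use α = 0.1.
One-sample t-test:
H₀: μ = 52
H₁: μ ≠ 52
df = n - 1 = 26
t = (x̄ - μ₀) / (s/√n) = (47.51 - 52) / (11.05/√27) = -2.111
p-value = 0.0445

Since p-value < α = 0.1, we reject H₀.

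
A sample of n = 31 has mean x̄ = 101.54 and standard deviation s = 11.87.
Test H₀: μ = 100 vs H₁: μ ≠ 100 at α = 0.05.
One-sample t-test:
H₀: μ = 100
H₁: μ ≠ 100
df = n - 1 = 30
t = (x̄ - μ₀) / (s/√n) = (101.54 - 100) / (11.87/√31) = 0.722
p-value = 0.4757

Since p-value > α = 0.05, we fail to reject H₀.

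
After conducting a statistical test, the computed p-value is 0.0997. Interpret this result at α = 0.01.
Since p = 0.0997 > α = 0.01, fail to reject H₀.
There is insufficient evidence to reject the null hypothesis; the result is not statistically significant at the 0.01 level.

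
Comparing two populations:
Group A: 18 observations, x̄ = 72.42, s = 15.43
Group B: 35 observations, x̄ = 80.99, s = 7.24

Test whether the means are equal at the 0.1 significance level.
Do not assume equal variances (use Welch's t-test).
Welch's two-sample t-test:
H₀: μ₁ = μ₂
H₁: μ₁ ≠ μ₂
s₁²/n₁ = 15.43²/18 = 13.2269,  s₂²/n₂ = 7.24²/35 = 1.4976
SE = √(s₁²/n₁ + s₂²/n₂) = √(13.2269 + 1.4976) = 3.8373
df (Welch-Satterthwaite) = (s₁²/n₁ + s₂²/n₂)² / [(s₁²/n₁)²/(n₁-1) + (s₂²/n₂)²/(n₂-1)] ≈ 20.93
t = (x̄₁ - x̄₂) / SE = (72.42 - 80.99) / 3.8373 = -8.57 / 3.8373 = -2.233
p-value = 0.0366

Since p-value < α = 0.1, we reject H₀.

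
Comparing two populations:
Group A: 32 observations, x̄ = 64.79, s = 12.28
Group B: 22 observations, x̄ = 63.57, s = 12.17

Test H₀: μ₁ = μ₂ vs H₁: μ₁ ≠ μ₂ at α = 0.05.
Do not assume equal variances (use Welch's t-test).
Welch's two-sample t-test:
H₀: μ₁ = μ₂
H₁: μ₁ ≠ μ₂
s₁²/n₁ = 12.28²/32 = 4.7124,  s₂²/n₂ = 12.17²/22 = 6.7322
SE = √(s₁²/n₁ + s₂²/n₂) = √(4.7124 + 6.7322) = 3.3830
df (Welch-Satterthwaite) = (s₁²/n₁ + s₂²/n₂)² / [(s₁²/n₁)²/(n₁-1) + (s₂²/n₂)²/(n₂-1)] ≈ 45.56
t = (x̄₁ - x̄₂) / SE = (64.79 - 63.57) / 3.3830 = 1.22 / 3.3830 = 0.361
p-value = 0.7200

Since p-value > α = 0.05, we fail to reject H₀.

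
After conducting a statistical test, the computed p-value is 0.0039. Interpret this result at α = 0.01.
Since p = 0.0039 < α = 0.01, reject H₀.
There is sufficient evidence to reject the null hypothesis; the result is statistically significant at the 0.01 level.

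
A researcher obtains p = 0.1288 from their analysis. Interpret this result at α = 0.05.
Since p = 0.1288 > α = 0.05, fail to reject H₀.
There is insufficient evidence to reject the null hypothesis; the result is not statistically significant at the 0.05 level.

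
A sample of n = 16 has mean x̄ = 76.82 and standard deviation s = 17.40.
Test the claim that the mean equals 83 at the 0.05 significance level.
One-sample t-test:
H₀: μ = 83
H₁: μ ≠ 83
df = n - 1 = 15
t = (x̄ - μ₀) / (s/√n) = (76.82 - 83) / (17.40/√16) = -1.421
p-value = 0.1759

Since p-value > α = 0.05, we fail to reject H₀.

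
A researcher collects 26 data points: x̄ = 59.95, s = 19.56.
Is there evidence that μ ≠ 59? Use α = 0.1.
One-sample t-test:
H₀: μ = 59
H₁: μ ≠ 59
df = n - 1 = 25
t = (x̄ - μ₀) / (s/√n) = (59.95 - 59) / (19.56/√26) = 0.248
p-value = 0.8064

Since p-value > α = 0.1, we fail to reject H₀.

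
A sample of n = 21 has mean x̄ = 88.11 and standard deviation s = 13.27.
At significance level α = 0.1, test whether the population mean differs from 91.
One-sample t-test:
H₀: μ = 91
H₁: μ ≠ 91
df = n - 1 = 20
t = (x̄ - μ₀) / (s/√n) = (88.11 - 91) / (13.27/√21) = -0.998
p-value = 0.3302

Since p-value > α = 0.1, we fail to reject H₀.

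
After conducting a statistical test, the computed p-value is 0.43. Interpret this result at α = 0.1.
Since p = 0.43 > α = 0.1, fail to reject H₀.
There is insufficient evidence to reject the null hypothesis; the result is not statistically significant at the 0.1 level.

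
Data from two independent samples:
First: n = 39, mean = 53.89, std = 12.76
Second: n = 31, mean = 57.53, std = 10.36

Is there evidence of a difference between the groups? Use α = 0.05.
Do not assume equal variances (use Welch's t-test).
Welch's two-sample t-test:
H₀: μ₁ = μ₂
H₁: μ₁ ≠ μ₂
s₁²/n₁ = 12.76²/39 = 4.1748,  s₂²/n₂ = 10.36²/31 = 3.4622
SE = √(s₁²/n₁ + s₂²/n₂) = √(4.1748 + 3.4622) = 2.7635
df (Welch-Satterthwaite) = (s₁²/n₁ + s₂²/n₂)² / [(s₁²/n₁)²/(n₁-1) + (s₂²/n₂)²/(n₂-1)] ≈ 67.96
t = (x̄₁ - x̄₂) / SE = (53.89 - 57.53) / 2.7635 = -3.64 / 2.7635 = -1.317
p-value = 0.1922

Since p-value > α = 0.05, we fail to reject H₀.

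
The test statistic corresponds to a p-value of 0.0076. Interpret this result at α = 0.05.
Since p = 0.0076 < α = 0.05, reject H₀.
There is sufficient evidence to reject the null hypothesis; the result is statistically significant at the 0.05 level.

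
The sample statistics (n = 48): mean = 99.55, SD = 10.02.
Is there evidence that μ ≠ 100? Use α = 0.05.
One-sample t-test:
H₀: μ = 100
H₁: μ ≠ 100
df = n - 1 = 47
t = (x̄ - μ₀) / (s/√n) = (99.55 - 100) / (10.02/√48) = -0.311
p-value = 0.7571

Since p-value > α = 0.05, we fail to reject H₀.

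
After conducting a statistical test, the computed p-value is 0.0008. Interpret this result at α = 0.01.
Since p = 0.0008 < α = 0.01, reject H₀.
There is sufficient evidence to reject the null hypothesis; the result is statistically significant at the 0.01 level.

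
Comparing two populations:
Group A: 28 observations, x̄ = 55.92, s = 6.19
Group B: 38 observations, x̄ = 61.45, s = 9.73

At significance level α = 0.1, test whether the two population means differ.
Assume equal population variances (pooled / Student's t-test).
Student's two-sample t-test (equal variances):
H₀: μ₁ = μ₂
H₁: μ₁ ≠ μ₂
df = n₁ + n₂ - 2 = 64
Pooled variance s_p² = [(n₁-1)s₁² + (n₂-1)s₂²] / (n₁ + n₂ - 2) = [(27)(6.19²) + (37)(9.73²)] / 64 = 70.8974
SE = √(s_p²(1/n₁ + 1/n₂)) = √(70.8974 × (1/28 + 1/38)) = 2.0971
t = (x̄₁ - x̄₂) / SE = (55.92 - 61.45) / 2.0971 = -5.53 / 2.0971 = -2.637
p-value = 0.0105

Since p-value < α = 0.1, we reject H₀.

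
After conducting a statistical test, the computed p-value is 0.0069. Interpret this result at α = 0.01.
Since p = 0.0069 < α = 0.01, reject H₀.
There is sufficient evidence to reject the null hypothesis; the result is statistically significant at the 0.01 level.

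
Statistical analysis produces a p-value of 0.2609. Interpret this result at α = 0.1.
Since p = 0.2609 > α = 0.1, fail to reject H₀.
There is insufficient evidence to reject the null hypothesis; the result is not statistically significant at the 0.1 level.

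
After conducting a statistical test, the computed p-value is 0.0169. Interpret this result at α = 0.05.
Since p = 0.0169 < α = 0.05, reject H₀.
There is sufficient evidence to reject the null hypothesis; the result is statistically significant at the 0.05 level.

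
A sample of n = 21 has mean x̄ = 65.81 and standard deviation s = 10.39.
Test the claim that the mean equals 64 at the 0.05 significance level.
One-sample t-test:
H₀: μ = 64
H₁: μ ≠ 64
df = n - 1 = 20
t = (x̄ - μ₀) / (s/√n) = (65.81 - 64) / (10.39/√21) = 0.798
p-value = 0.4341

Since p-value > α = 0.05, we fail to reject H₀.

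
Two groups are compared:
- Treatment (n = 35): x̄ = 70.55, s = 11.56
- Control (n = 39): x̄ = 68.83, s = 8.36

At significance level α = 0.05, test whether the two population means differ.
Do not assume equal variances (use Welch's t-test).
Welch's two-sample t-test:
H₀: μ₁ = μ₂
H₁: μ₁ ≠ μ₂
s₁²/n₁ = 11.56²/35 = 3.8181,  s₂²/n₂ = 8.36²/39 = 1.7920
SE = √(s₁²/n₁ + s₂²/n₂) = √(3.8181 + 1.7920) = 2.3686
df (Welch-Satterthwaite) = (s₁²/n₁ + s₂²/n₂)² / [(s₁²/n₁)²/(n₁-1) + (s₂²/n₂)²/(n₂-1)] ≈ 61.32
t = (x̄₁ - x̄₂) / SE = (70.55 - 68.83) / 2.3686 = 1.72 / 2.3686 = 0.726
p-value = 0.4705

Since p-value > α = 0.05, we fail to reject H₀.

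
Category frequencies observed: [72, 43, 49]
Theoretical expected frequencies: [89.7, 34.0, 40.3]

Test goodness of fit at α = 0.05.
Chi-square goodness of fit test:
H₀: observed counts match expected distribution
H₁: observed counts differ from expected distribution
df = k - 1 = 2
χ² = Σ(O - E)²/E
   = (72 - 89.7)²/89.7 + (43 - 34.0)²/34.0 + (49 - 40.3)²/40.3
   = 3.493 + 2.382 + 1.878
   = 7.75
p-value = 0.0207

Since p-value < α = 0.05, we reject H₀.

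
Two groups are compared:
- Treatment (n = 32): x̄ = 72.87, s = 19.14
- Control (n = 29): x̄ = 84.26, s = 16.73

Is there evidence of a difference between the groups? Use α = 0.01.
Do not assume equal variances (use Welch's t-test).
Welch's two-sample t-test:
H₀: μ₁ = μ₂
H₁: μ₁ ≠ μ₂
s₁²/n₁ = 19.14²/32 = 11.4481,  s₂²/n₂ = 16.73²/29 = 9.6515
SE = √(s₁²/n₁ + s₂²/n₂) = √(11.4481 + 9.6515) = 4.5934
df (Welch-Satterthwaite) = (s₁²/n₁ + s₂²/n₂)² / [(s₁²/n₁)²/(n₁-1) + (s₂²/n₂)²/(n₂-1)] ≈ 58.93
t = (x̄₁ - x̄₂) / SE = (72.87 - 84.26) / 4.5934 = -11.39 / 4.5934 = -2.480
p-value = 0.0160

Since p-value > α = 0.01, we fail to reject H₀.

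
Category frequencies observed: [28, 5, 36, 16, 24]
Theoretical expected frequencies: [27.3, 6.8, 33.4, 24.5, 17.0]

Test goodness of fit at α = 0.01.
Chi-square goodness of fit test:
H₀: observed counts match expected distribution
H₁: observed counts differ from expected distribution
df = k - 1 = 4
χ² = Σ(O - E)²/E
   = (28 - 27.3)²/27.3 + (5 - 6.8)²/6.8 + (36 - 33.4)²/33.4 + (16 - 24.5)²/24.5 + (24 - 17.0)²/17.0
   = 0.018 + 0.476 + 0.202 + 2.949 + 2.882
   = 6.53
p-value = 0.1630

Since p-value > α = 0.01, we fail to reject H₀.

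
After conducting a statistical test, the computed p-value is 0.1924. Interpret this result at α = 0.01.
Since p = 0.1924 > α = 0.01, fail to reject H₀.
There is insufficient evidence to reject the null hypothesis; the result is not statistically significant at the 0.01 level.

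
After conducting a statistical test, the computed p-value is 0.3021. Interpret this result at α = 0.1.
Since p = 0.3021 > α = 0.1, fail to reject H₀.
There is insufficient evidence to reject the null hypothesis; the result is not statistically significant at the 0.1 level.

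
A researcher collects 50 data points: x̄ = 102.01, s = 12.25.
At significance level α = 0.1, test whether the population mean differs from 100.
One-sample t-test:
H₀: μ = 100
H₁: μ ≠ 100
df = n - 1 = 49
t = (x̄ - μ₀) / (s/√n) = (102.01 - 100) / (12.25/√50) = 1.160
p-value = 0.2516

Since p-value > α = 0.1, we fail to reject H₀.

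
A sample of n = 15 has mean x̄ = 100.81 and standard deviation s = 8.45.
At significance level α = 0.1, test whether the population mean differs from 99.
One-sample t-test:
H₀: μ = 99
H₁: μ ≠ 99
df = n - 1 = 14
t = (x̄ - μ₀) / (s/√n) = (100.81 - 99) / (8.45/√15) = 0.830
p-value = 0.4207

Since p-value > α = 0.1, we fail to reject H₀.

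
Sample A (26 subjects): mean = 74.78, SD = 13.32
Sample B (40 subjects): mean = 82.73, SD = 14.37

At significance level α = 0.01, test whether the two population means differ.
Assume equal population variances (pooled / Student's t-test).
Student's two-sample t-test (equal variances):
H₀: μ₁ = μ₂
H₁: μ₁ ≠ μ₂
df = n₁ + n₂ - 2 = 64
Pooled variance s_p² = [(n₁-1)s₁² + (n₂-1)s₂²] / (n₁ + n₂ - 2) = [(25)(13.32²) + (39)(14.37²)] / 64 = 195.1397
SE = √(s_p²(1/n₁ + 1/n₂)) = √(195.1397 × (1/26 + 1/40)) = 3.5191
t = (x̄₁ - x̄₂) / SE = (74.78 - 82.73) / 3.5191 = -7.95 / 3.5191 = -2.259
p-value = 0.0273

Since p-value > α = 0.01, we fail to reject H₀.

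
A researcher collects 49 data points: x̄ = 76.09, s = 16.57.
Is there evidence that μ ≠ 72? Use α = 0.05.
One-sample t-test:
H₀: μ = 72
H₁: μ ≠ 72
df = n - 1 = 48
t = (x̄ - μ₀) / (s/√n) = (76.09 - 72) / (16.57/√49) = 1.728
p-value = 0.0904

Since p-value > α = 0.05, we fail to reject H₀.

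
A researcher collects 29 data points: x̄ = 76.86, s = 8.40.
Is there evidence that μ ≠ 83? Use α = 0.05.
One-sample t-test:
H₀: μ = 83
H₁: μ ≠ 83
df = n - 1 = 28
t = (x̄ - μ₀) / (s/√n) = (76.86 - 83) / (8.40/√29) = -3.936
p-value = 0.0005

Since p-value < α = 0.05, we reject H₀.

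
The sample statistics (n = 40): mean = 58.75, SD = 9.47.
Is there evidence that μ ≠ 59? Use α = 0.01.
One-sample t-test:
H₀: μ = 59
H₁: μ ≠ 59
df = n - 1 = 39
t = (x̄ - μ₀) / (s/√n) = (58.75 - 59) / (9.47/√40) = -0.167
p-value = 0.8683

Since p-value > α = 0.01, we fail to reject H₀.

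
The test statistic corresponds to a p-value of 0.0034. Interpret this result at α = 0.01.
Since p = 0.0034 < α = 0.01, reject H₀.
There is sufficient evidence to reject the null hypothesis; the result is statistically significant at the 0.01 level.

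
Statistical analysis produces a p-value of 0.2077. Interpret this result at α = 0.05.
Since p = 0.2077 > α = 0.05, fail to reject H₀.
There is insufficient evidence to reject the null hypothesis; the result is not statistically significant at the 0.05 level.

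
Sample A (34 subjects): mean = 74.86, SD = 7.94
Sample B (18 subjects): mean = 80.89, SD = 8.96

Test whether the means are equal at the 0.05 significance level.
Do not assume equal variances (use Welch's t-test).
Welch's two-sample t-test:
H₀: μ₁ = μ₂
H₁: μ₁ ≠ μ₂
s₁²/n₁ = 7.94²/34 = 1.8542,  s₂²/n₂ = 8.96²/18 = 4.4601
SE = √(s₁²/n₁ + s₂²/n₂) = √(1.8542 + 4.4601) = 2.5128
df (Welch-Satterthwaite) = (s₁²/n₁ + s₂²/n₂)² / [(s₁²/n₁)²/(n₁-1) + (s₂²/n₂)²/(n₂-1)] ≈ 31.29
t = (x̄₁ - x̄₂) / SE = (74.86 - 80.89) / 2.5128 = -6.03 / 2.5128 = -2.400
p-value = 0.0225

Since p-value < α = 0.05, we reject H₀.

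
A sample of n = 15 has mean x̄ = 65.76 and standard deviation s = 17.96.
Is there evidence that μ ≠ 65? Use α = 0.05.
One-sample t-test:
H₀: μ = 65
H₁: μ ≠ 65
df = n - 1 = 14
t = (x̄ - μ₀) / (s/√n) = (65.76 - 65) / (17.96/√15) = 0.164
p-value = 0.8722

Since p-value > α = 0.05, we fail to reject H₀.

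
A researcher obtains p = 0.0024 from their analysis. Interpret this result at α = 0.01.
Since p = 0.0024 < α = 0.01, reject H₀.
There is sufficient evidence to reject the null hypothesis; the result is statistically significant at the 0.01 level.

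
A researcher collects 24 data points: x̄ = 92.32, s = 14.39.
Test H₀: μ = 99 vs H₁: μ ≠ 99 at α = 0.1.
One-sample t-test:
H₀: μ = 99
H₁: μ ≠ 99
df = n - 1 = 23
t = (x̄ - μ₀) / (s/√n) = (92.32 - 99) / (14.39/√24) = -2.274
p-value = 0.0326

Since p-value < α = 0.1, we reject H₀.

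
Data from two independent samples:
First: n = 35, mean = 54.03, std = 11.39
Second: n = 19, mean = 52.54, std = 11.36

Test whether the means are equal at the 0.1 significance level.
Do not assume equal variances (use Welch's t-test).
Welch's two-sample t-test:
H₀: μ₁ = μ₂
H₁: μ₁ ≠ μ₂
s₁²/n₁ = 11.39²/35 = 3.7066,  s₂²/n₂ = 11.36²/19 = 6.7921
SE = √(s₁²/n₁ + s₂²/n₂) = √(3.7066 + 6.7921) = 3.2402
df (Welch-Satterthwaite) = (s₁²/n₁ + s₂²/n₂)² / [(s₁²/n₁)²/(n₁-1) + (s₂²/n₂)²/(n₂-1)] ≈ 37.15
t = (x̄₁ - x̄₂) / SE = (54.03 - 52.54) / 3.2402 = 1.49 / 3.2402 = 0.460
p-value = 0.6483

Since p-value > α = 0.1, we fail to reject H₀.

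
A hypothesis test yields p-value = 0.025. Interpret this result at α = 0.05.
Since p = 0.025 < α = 0.05, reject H₀.
There is sufficient evidence to reject the null hypothesis; the result is statistically significant at the 0.05 level.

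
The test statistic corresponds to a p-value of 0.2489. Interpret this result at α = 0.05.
Since p = 0.2489 > α = 0.05, fail to reject H₀.
There is insufficient evidence to reject the null hypothesis; the result is not statistically significant at the 0.05 level.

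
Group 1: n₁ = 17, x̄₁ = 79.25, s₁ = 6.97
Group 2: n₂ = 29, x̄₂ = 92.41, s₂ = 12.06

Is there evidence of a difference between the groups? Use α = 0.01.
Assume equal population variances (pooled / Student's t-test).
Student's two-sample t-test (equal variances):
H₀: μ₁ = μ₂
H₁: μ₁ ≠ μ₂
df = n₁ + n₂ - 2 = 44
Pooled variance s_p² = [(n₁-1)s₁² + (n₂-1)s₂²] / (n₁ + n₂ - 2) = [(16)(6.97²) + (28)(12.06²)] / 44 = 110.2208
SE = √(s_p²(1/n₁ + 1/n₂)) = √(110.2208 × (1/17 + 1/29)) = 3.2069
t = (x̄₁ - x̄₂) / SE = (79.25 - 92.41) / 3.2069 = -13.16 / 3.2069 = -4.104
p-value = 0.0002

Since p-value < α = 0.01, we reject H₀.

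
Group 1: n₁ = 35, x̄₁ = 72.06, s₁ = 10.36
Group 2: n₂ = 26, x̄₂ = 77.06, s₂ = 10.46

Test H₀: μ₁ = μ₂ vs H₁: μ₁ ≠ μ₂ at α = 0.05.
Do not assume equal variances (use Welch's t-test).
Welch's two-sample t-test:
H₀: μ₁ = μ₂
H₁: μ₁ ≠ μ₂
s₁²/n₁ = 10.36²/35 = 3.0666,  s₂²/n₂ = 10.46²/26 = 4.2081
SE = √(s₁²/n₁ + s₂²/n₂) = √(3.0666 + 4.2081) = 2.6972
df (Welch-Satterthwaite) = (s₁²/n₁ + s₂²/n₂)² / [(s₁²/n₁)²/(n₁-1) + (s₂²/n₂)²/(n₂-1)] ≈ 53.73
t = (x̄₁ - x̄₂) / SE = (72.06 - 77.06) / 2.6972 = -5.00 / 2.6972 = -1.854
p-value = 0.0693

Since p-value > α = 0.05, we fail to reject H₀.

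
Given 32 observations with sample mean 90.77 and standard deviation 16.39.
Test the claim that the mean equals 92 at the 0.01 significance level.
One-sample t-test:
H₀: μ = 92
H₁: μ ≠ 92
df = n - 1 = 31
t = (x̄ - μ₀) / (s/√n) = (90.77 - 92) / (16.39/√32) = -0.425
p-value = 0.6741

Since p-value > α = 0.01, we fail to reject H₀.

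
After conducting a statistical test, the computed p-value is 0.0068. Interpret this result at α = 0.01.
Since p = 0.0068 < α = 0.01, reject H₀.
There is sufficient evidence to reject the null hypothesis; the result is statistically significant at the 0.01 level.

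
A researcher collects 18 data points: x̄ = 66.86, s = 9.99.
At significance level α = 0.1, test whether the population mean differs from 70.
One-sample t-test:
H₀: μ = 70
H₁: μ ≠ 70
df = n - 1 = 17
t = (x̄ - μ₀) / (s/√n) = (66.86 - 70) / (9.99/√18) = -1.334
p-value = 0.2000

Since p-value > α = 0.1, we fail to reject H₀.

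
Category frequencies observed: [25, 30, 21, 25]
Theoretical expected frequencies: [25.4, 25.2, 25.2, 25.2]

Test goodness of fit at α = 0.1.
Chi-square goodness of fit test:
H₀: observed counts match expected distribution
H₁: observed counts differ from expected distribution
df = k - 1 = 3
χ² = Σ(O - E)²/E
   = (25 - 25.4)²/25.4 + (30 - 25.2)²/25.2 + (21 - 25.2)²/25.2 + (25 - 25.2)²/25.2
   = 0.006 + 0.914 + 0.700 + 0.002
   = 1.62
p-value = 0.6544

Since p-value > α = 0.1, we fail to reject H₀.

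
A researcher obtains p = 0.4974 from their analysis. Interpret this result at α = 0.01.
Since p = 0.4974 > α = 0.01, fail to reject H₀.
There is insufficient evidence to reject the null hypothesis; the result is not statistically significant at the 0.01 level.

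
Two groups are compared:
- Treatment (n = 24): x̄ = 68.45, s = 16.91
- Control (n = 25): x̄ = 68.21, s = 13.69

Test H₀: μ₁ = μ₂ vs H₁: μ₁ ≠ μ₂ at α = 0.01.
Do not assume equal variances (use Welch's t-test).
Welch's two-sample t-test:
H₀: μ₁ = μ₂
H₁: μ₁ ≠ μ₂
s₁²/n₁ = 16.91²/24 = 11.9145,  s₂²/n₂ = 13.69²/25 = 7.4966
SE = √(s₁²/n₁ + s₂²/n₂) = √(11.9145 + 7.4966) = 4.4058
df (Welch-Satterthwaite) = (s₁²/n₁ + s₂²/n₂)² / [(s₁²/n₁)²/(n₁-1) + (s₂²/n₂)²/(n₂-1)] ≈ 44.26
t = (x̄₁ - x̄₂) / SE = (68.45 - 68.21) / 4.4058 = 0.24 / 4.4058 = 0.054
p-value = 0.9568

Since p-value > α = 0.01, we fail to reject H₀.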